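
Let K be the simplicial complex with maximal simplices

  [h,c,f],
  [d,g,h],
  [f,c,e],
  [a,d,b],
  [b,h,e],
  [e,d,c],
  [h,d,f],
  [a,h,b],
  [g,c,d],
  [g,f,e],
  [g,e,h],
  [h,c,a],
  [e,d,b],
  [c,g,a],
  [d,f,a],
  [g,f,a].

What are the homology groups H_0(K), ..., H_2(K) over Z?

K has 8 vertices, 24 edges, 16 triangles.
rank ∂_0 = 0, rank ∂_1 = 7 ⇒ b_0 = 8 − 0 − 7 = 1; all invariant factors of ∂_1 are 1 so no torsion. So H_0 = Z.
rank ∂_1 = 7, rank ∂_2 = 15 ⇒ b_1 = 24 − 7 − 15 = 2; all invariant factors of ∂_2 are 1 so no torsion. So H_1 = Z^2.
rank ∂_2 = 15, rank ∂_3 = 0 ⇒ b_2 = 16 − 15 − 0 = 1. So H_2 = Z.

H_0 = Z,  H_1 = Z^2,  H_2 = Z.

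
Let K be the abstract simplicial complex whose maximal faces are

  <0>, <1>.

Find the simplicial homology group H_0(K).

Order the vertices as 0 < 1. Listing each simplex with vertices in this order, K has dimension 0 with simplices:

  0-simplices (2): [0], [1]

Hence C_0 ≅ Z^2.

From H_k ≅ ker(∂_k) / im(∂_{k+1}) we obtain:

  H_0: rank C_0 − rank ∂_1 = 2 − 0 = 2, and there is no ∂_1, so H_0 = Z^2.

(K is a triangulation of a set of 2 points.)

H_0 = Z^2.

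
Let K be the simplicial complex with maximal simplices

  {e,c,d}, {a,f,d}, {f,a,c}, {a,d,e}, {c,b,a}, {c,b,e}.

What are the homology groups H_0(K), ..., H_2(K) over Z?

H_0 ≅ Z,  H_1 ≅ Z,  H_2 = 0.

Order the vertices as a < b < c < d < e < f. Listing each simplex with vertices in this order, K has dimension 2 with simplices:

  0-simplices (6): a, b, c, d, e, f
  1-simplices (12): ab, ac, ad, ae, af, bc, be, cd, ce, cf, de, df
  2-simplices (6): abc, acf, ade, adf, bce, cde

so the chain groups are C_0 ≅ Z^6, C_1 ≅ Z^12, C_2 ≅ Z^6.

Boundary ∂_1: C_1 → C_0 maps an edge to its endpoints' difference, ∂[p,q] = q − p. For instance
  ∂df = f − d.
The 6×12 boundary matrix has rank 5 and Smith normal form diag(1,1,1,1,1).

Boundary ∂_2: C_2 → C_1 acts by ∂[p,q,r] = [q,r] − [p,r] + [p,q]. For instance
  ∂bce = ce − be + bc,
  ∂abc = bc − ac + ab.
As a 12×6 matrix over Z this has rank 6, with invariant factors (1,1,1,1,1,1).

Computing H_k = (kernel of ∂_k) / (image of ∂_{k+1}):

  H_0: rank C_0 − rank ∂_1 = 6 − 5 = 1, and the invariant factors of ∂_1 are all 1, so H_0 = Z.
  H_1: rank ker ∂_1 − rank ∂_2 = (12 − 5) − 6 = 1, and the invariant factors of ∂_2 are all 1, so H_1 = Z.
  H_2: rank ker ∂_2 − rank ∂_3 = (6 − 6) − 0 = 0, and there is no ∂_3, so H_2 = 0.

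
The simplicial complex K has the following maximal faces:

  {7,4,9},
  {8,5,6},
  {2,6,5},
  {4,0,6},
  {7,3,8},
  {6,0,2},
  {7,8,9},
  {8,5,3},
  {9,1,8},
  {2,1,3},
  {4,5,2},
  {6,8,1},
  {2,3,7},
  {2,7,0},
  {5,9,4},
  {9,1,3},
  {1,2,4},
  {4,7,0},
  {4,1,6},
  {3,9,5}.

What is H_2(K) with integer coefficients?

Take the total order 0 < 1 < 2 < 3 < 4 < 5 < 6 < 7 < 8 < 9 on the vertex set. Then K (dimension 2) consists of the simplices:

  0-simplices (10): [0], [1], [2], [3], [4], [5], [6], [7], [8], [9]
  1-simplices (30): (30 of them)
  2-simplices (20): (20 of them)

Hence C_0 ≅ Z^10, C_1 ≅ Z^30, C_2 ≅ Z^20.

The boundary map ∂_1: C_1 → C_0 sends each edge [p,q] (with p < q) to q − p.
This gives a 10×30 integer matrix of rank 9; reducing to Smith normal form yields diagonal entries (1,1,1,1,1,1,1,1,1).

The boundary map ∂_2: C_2 → C_1 acts by ∂[p,q,r] = [q,r] − [p,r] + [p,q]. For instance
  ∂[1,3,9] = [3,9] − [1,9] + [1,3],
  ∂[2,3,7] = [3,7] − [2,7] + [2,3].
As a 30×20 matrix over Z this has rank 20, with invariant factors (1,1,1,1,1,1,1,1,1,1,1,1,1,1,1,1,1,1,1,2).

Reading off H_k = ker ∂_k / im ∂_{k+1}:

  H_2: rank ker ∂_2 − rank ∂_3 = (20 − 20) − 0 = 0, and there is no ∂_3, so H_2 ≅ 0.

(K is a triangulation of the Klein bottle.)

H_2 ≅ 0.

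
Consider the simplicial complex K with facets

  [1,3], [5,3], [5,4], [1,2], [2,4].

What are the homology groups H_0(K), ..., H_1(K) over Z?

We work with the vertex ordering 1 < 2 < 3 < 4 < 5. The simplices of K, each written with vertices in increasing order, are:

  0-simplices (5): [1], [2], [3], [4], [5]
  1-simplices (5): [1,2], [1,3], [2,4], [3,5], [4,5]

so the chain groups are C_0 ≅ Z^5, C_1 ≅ Z^5.

The boundary map ∂_1: C_1 → C_0 is given by ∂[p,q] = [q] − [p]. For instance
  ∂[3,5] = [5] − [3].
The 5×5 boundary matrix has rank 4 and Smith normal form diag(1,1,1,1).

Reading off H_k = ker ∂_k / im ∂_{k+1}:

  H_0: rank C_0 − rank ∂_1 = 5 − 4 = 1, and the invariant factors of ∂_1 are all 1, so H_0 = Z.
  H_1: rank ker ∂_1 − rank ∂_2 = (5 − 4) − 0 = 1, and there is no ∂_2, so H_1 = Z.

H_0 ≅ Z,  H_1 ≅ Z.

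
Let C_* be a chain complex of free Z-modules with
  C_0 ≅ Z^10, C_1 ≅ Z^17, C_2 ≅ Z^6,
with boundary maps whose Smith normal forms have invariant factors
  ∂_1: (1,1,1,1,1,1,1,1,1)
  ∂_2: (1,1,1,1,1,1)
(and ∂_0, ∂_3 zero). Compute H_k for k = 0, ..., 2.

H_0 = Z,  H_1 = Z^2,  H_2 = 0.

H_0: b_0 = 10 − 0 − 9 = 1; torsion from ∂_1 factors > 1: none. So H_0 = Z.
H_1: b_1 = 17 − 9 − 6 = 2; torsion from ∂_2 factors > 1: none. So H_1 = Z^2.
H_2: b_2 = 6 − 6 − 0 = 0; torsion from ∂_3 factors > 1: none. So H_2 = 0.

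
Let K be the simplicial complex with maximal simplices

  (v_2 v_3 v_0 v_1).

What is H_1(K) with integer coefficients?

H_1 ≅ 0.

K has 4 vertices, 6 edges, 4 triangles, 1 3-simplex.
rank ∂_1 = 3, rank ∂_2 = 3 ⇒ b_1 = 6 − 3 − 3 = 0; all invariant factors of ∂_2 are 1 so no torsion. So H_1 = 0.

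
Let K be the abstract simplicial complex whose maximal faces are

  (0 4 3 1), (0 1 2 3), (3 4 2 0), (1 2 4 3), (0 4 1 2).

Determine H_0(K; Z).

Fix the vertex order 0 < 1 < 2 < 3 < 4 and write every simplex with vertices in increasing order. Then dim K = 3 and the simplices of K are:

  0-simplices (5): [0], [1], [2], [3], [4]
  1-simplices (10): [0,1], [0,2], [0,3], [0,4], [1,2], [1,3], [1,4], [2,3], [2,4], [3,4]
  2-simplices (10): [0,1,2], [0,1,3], [0,1,4], [0,2,3], [0,2,4], [0,3,4], [1,2,3], [1,2,4], [1,3,4], [2,3,4]
  3-simplices (5): [0,1,2,3], [0,1,2,4], [0,1,3,4], [0,2,3,4], [1,2,3,4]

giving chain groups C_0 ≅ Z^5, C_1 ≅ Z^10, C_2 ≅ Z^10, C_3 ≅ Z^5.

∂_1: C_1 → C_0 sends each edge [p,q] (with p < q) to q − p. For instance
  ∂[1,4] = [4] − [1].
The 5×10 boundary matrix has rank 4 and Smith normal form diag(1,1,1,1).

Boundary ∂_2: C_2 → C_1 acts by ∂[p,q,r] = [q,r] − [p,r] + [p,q]. For instance
  ∂[0,1,2] = [1,2] − [0,2] + [0,1],
  ∂[0,3,4] = [3,4] − [0,4] + [0,3].
As a 10×10 matrix over Z this has rank 6, with invariant factors (1,1,1,1,1,1).

The boundary map ∂_3: C_3 → C_2 sends each 3-simplex σ to the alternating sum Σ_i (−1)^i (σ with its i-th vertex removed). For instance
  ∂[0,1,2,3] = [1,2,3] − [0,2,3] + [0,1,3] − [0,1,2],
  ∂[1,2,3,4] = [2,3,4] − [1,3,4] + [1,2,4] − [1,2,3].
The 10×5 boundary matrix has rank 4 and Smith normal form diag(1,1,1,1).

Reading off H_k = ker ∂_k / im ∂_{k+1}:

  H_0: rank C_0 − rank ∂_1 = 5 − 4 = 1, and the invariant factors of ∂_1 are all 1, so H_0 = Z.

(K is a triangulation of the 3-sphere S^3.)

H_0 ≅ Z.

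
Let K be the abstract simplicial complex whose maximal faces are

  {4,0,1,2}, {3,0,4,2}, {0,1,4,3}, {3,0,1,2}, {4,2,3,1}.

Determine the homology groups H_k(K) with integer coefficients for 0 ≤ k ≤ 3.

H_0 ≅ Z,  H_1 = 0,  H_2 = 0,  H_3 ≅ Z.

K has 5 vertices, 10 edges, 10 triangles, 5 3-simplices.
rank ∂_0 = 0, rank ∂_1 = 4 ⇒ b_0 = 5 − 0 − 4 = 1; all invariant factors of ∂_1 are 1 so no torsion. So H_0 ≅ Z.
rank ∂_1 = 4, rank ∂_2 = 6 ⇒ b_1 = 10 − 4 − 6 = 0; all invariant factors of ∂_2 are 1 so no torsion. So H_1 ≅ 0.
rank ∂_2 = 6, rank ∂_3 = 4 ⇒ b_2 = 10 − 6 − 4 = 0; all invariant factors of ∂_3 are 1 so no torsion. So H_2 ≅ 0.
rank ∂_3 = 4, rank ∂_4 = 0 ⇒ b_3 = 5 − 4 − 0 = 1. So H_3 ≅ Z.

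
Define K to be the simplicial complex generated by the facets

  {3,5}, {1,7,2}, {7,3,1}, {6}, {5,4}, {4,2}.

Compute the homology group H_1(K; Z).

H_1 ≅ Z.

Order the vertices as 1 < 2 < 3 < 4 < 5 < 6 < 7. Listing each simplex with vertices in this order, K has dimension 2 with simplices:

  0-simplices (7): [1], [2], [3], [4], [5], [6], [7]
  1-simplices (8): [1,2], [1,3], [1,7], [2,4], [2,7], [3,5], [3,7], [4,5]
  2-simplices (2): [1,2,7], [1,3,7]

Hence C_0 ≅ Z^7, C_1 ≅ Z^8, C_2 ≅ Z^2.

The boundary map ∂_1: C_1 → C_0 maps an edge to its endpoints' difference, ∂[p,q] = q − p. For instance
  ∂[3,5] = [5] − [3].
As a 7×8 matrix over Z this has rank 5, with invariant factors (1,1,1,1,1).

Boundary ∂_2: C_2 → C_1 sends each 2-simplex [p,q,r] to [q,r] − [p,r] + [p,q]. For instance
  ∂[1,2,7] = [2,7] − [1,7] + [1,2],
  ∂[1,3,7] = [3,7] − [1,7] + [1,3].
As a 8×2 matrix over Z this has rank 2, with invariant factors (1,1).

Now H_k = ker ∂_k / im ∂_{k+1}, so:

  H_1: rank ker ∂_1 − rank ∂_2 = (8 − 5) − 2 = 1, and the invariant factors of ∂_2 are all 1, so H_1 = Z.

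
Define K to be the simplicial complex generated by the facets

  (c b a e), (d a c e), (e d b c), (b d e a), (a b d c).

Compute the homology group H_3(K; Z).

K has 5 vertices, 10 edges, 10 triangles, 5 3-simplices.
rank ∂_3 = 4, rank ∂_4 = 0 ⇒ b_3 = 5 − 4 − 0 = 1. So H_3 = Z.

H_3 ≅ Z.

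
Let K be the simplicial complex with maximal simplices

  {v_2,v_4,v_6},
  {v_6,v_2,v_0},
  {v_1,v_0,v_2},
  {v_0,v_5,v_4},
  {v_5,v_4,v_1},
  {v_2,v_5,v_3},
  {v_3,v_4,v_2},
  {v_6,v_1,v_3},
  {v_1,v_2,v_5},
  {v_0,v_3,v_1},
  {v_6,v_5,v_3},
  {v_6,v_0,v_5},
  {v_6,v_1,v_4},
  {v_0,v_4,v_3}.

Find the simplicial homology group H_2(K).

Take the total order v_0 < v_1 < v_2 < v_3 < v_4 < v_5 < v_6 on the vertex set. Then K (dimension 2) consists of the simplices:

  0-simplices (7): [v_0], [v_1], [v_2], [v_3], [v_4], [v_5], [v_6]
  1-simplices (21): (21 of them)
  2-simplices (14): (14 of them)

so the chain groups are C_0 ≅ Z^7, C_1 ≅ Z^21, C_2 ≅ Z^14.

The boundary map ∂_1: C_1 → C_0 sends each edge [p,q] (with p < q) to q − p.
This gives a 7×21 integer matrix of rank 6; reducing to Smith normal form yields diagonal entries (1,1,1,1,1,1).

Boundary ∂_2: C_2 → C_1 sends each 2-simplex [p,q,r] to [q,r] − [p,r] + [p,q]. For instance
  ∂[v_2,v_4,v_6] = [v_4,v_6] − [v_2,v_6] + [v_2,v_4],
  ∂[v_0,v_1,v_3] = [v_1,v_3] − [v_0,v_3] + [v_0,v_1].
The resulting 21×14 matrix has rank 13, and its Smith normal form has invariant factors (1,1,1,1,1,1,1,1,1,1,1,1,1).

Now H_k = ker ∂_k / im ∂_{k+1}, so:

  H_2: rank ker ∂_2 − rank ∂_3 = (14 − 13) − 0 = 1, and there is no ∂_3, so H_2 ≅ Z.

H_2 ≅ Z.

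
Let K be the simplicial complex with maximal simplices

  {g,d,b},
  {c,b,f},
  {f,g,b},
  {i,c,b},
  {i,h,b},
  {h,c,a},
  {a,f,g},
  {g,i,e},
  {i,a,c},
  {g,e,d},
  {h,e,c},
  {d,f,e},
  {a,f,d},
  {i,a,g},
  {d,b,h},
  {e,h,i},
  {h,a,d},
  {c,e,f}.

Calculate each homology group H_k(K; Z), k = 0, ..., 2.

H_0 = Z,  H_1 = Z ⊕ Z/2,  H_2 = 0.

Order the vertices as a < b < c < d < e < f < g < h < i. Listing each simplex with vertices in this order, K has dimension 2 with simplices:

  0-simplices (9): a, b, c, d, e, f, g, h, i
  1-simplices (27): ac, ad, af, ag, ah, ai, bc, bd, bf, bg, bh, bi, ce, cf, ch, ci, de, df, dg, dh, ef, eg, eh, ei, fg, gi, hi
  2-simplices (18): ach, aci, adf, adh, afg, agi, bcf, bci, bdg, bdh, bfg, bhi, cef, ceh, def, deg, egi, ehi

so the chain groups are C_0 ≅ Z^9, C_1 ≅ Z^27, C_2 ≅ Z^18.

The boundary map ∂_1: C_1 → C_0 is given by ∂[p,q] = [q] − [p].
As a 9×27 matrix over Z this has rank 8, with invariant factors (1,1,1,1,1,1,1,1).

The boundary map ∂_2: C_2 → C_1 maps a triangle to the signed sum of its edges. For instance
  ∂ach = ch − ah + ac,
  ∂bdg = dg − bg + bd.
This gives a 27×18 integer matrix of rank 18; reducing to Smith normal form yields diagonal entries (1,1,1,1,1,1,1,1,1,1,1,1,1,1,1,1,1,2).

Now H_k = ker ∂_k / im ∂_{k+1}, so:

  H_0: rank C_0 − rank ∂_1 = 9 − 8 = 1, and the invariant factors of ∂_1 are all 1, so H_0 ≅ Z.
  H_1: rank ker ∂_1 − rank ∂_2 = (27 − 8) − 18 = 1, and ∂_2 has invariant factor 2 > 1, so H_1 ≅ Z ⊕ Z/2.
  H_2: rank ker ∂_2 − rank ∂_3 = (18 − 18) − 0 = 0, and there is no ∂_3, so H_2 ≅ 0.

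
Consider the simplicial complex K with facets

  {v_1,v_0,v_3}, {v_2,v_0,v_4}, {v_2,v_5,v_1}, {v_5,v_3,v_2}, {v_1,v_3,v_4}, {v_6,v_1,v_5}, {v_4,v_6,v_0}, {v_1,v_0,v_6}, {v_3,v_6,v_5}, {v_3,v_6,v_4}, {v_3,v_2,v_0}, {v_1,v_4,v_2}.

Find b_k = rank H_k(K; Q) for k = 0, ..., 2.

We work with the vertex ordering v_0 < v_1 < v_2 < v_3 < v_4 < v_5 < v_6. The simplices of K, each written with vertices in increasing order, are:

  0-simplices (7): [v_0], [v_1], [v_2], [v_3], [v_4], [v_5], [v_6]
  1-simplices (18): (18 of them)
  2-simplices (12): (12 of them)

Hence C_0 ≅ Z^7, C_1 ≅ Z^18, C_2 ≅ Z^12.

The boundary map ∂_1: C_1 → C_0 is given by ∂[p,q] = [q] − [p].
As a 7×18 matrix over Z this has rank 6, with invariant factors (1,1,1,1,1,1).

Boundary ∂_2: C_2 → C_1 sends each 2-simplex [p,q,r] to [q,r] − [p,r] + [p,q]. For instance
  ∂[v_0,v_4,v_6] = [v_4,v_6] − [v_0,v_6] + [v_0,v_4],
  ∂[v_0,v_2,v_4] = [v_2,v_4] − [v_0,v_4] + [v_0,v_2].
This gives a 18×12 integer matrix of rank 12; reducing to Smith normal form yields diagonal entries (1,1,1,1,1,1,1,1,1,1,1,2).

Computing H_k = (kernel of ∂_k) / (image of ∂_{k+1}):

  H_0: rank C_0 − rank ∂_1 = 7 − 6 = 1, and the invariant factors of ∂_1 are all 1, so H_0 = Z.
  H_1: rank ker ∂_1 − rank ∂_2 = (18 − 6) − 12 = 0, and ∂_2 has invariant factor 2 > 1, so H_1 = Z/2.
  H_2: rank ker ∂_2 − rank ∂_3 = (12 − 12) − 0 = 0, and there is no ∂_3, so H_2 = 0.

Hence the Betti numbers are b_0 = 1, b_1 = 0, b_2 = 0.

b_0 = 1, b_1 = 0, b_2 = 0.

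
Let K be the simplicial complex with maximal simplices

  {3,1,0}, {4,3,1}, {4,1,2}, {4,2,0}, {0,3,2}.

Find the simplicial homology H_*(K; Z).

H_0 ≅ Z,  H_1 ≅ Z,  H_2 = 0.

Order the vertices as 0 < 1 < 2 < 3 < 4. Listing each simplex with vertices in this order, K has dimension 2 with simplices:

  0-simplices (5): [0], [1], [2], [3], [4]
  1-simplices (10): [0,1], [0,2], [0,3], [0,4], [1,2], [1,3], [1,4], [2,3], [2,4], [3,4]
  2-simplices (5): [0,1,3], [0,2,3], [0,2,4], [1,2,4], [1,3,4]

giving chain groups C_0 ≅ Z^5, C_1 ≅ Z^10, C_2 ≅ Z^5.

The boundary map ∂_1: C_1 → C_0 is given by ∂[p,q] = [q] − [p]. For instance
  ∂[2,4] = [4] − [2].
The resulting 5×10 matrix has rank 4, and its Smith normal form has invariant factors (1,1,1,1).

Boundary ∂_2: C_2 → C_1 maps a triangle to the signed sum of its edges. For instance
  ∂[0,1,3] = [1,3] − [0,3] + [0,1],
  ∂[0,2,4] = [2,4] − [0,4] + [0,2].
The resulting 10×5 matrix has rank 5, and its Smith normal form has invariant factors (1,1,1,1,1).

Now H_k = ker ∂_k / im ∂_{k+1}, so:

  H_0: rank C_0 − rank ∂_1 = 5 − 4 = 1, and the invariant factors of ∂_1 are all 1, so H_0 = Z.
  H_1: rank ker ∂_1 − rank ∂_2 = (10 − 4) − 5 = 1, and the invariant factors of ∂_2 are all 1, so H_1 = Z.
  H_2: rank ker ∂_2 − rank ∂_3 = (5 − 5) − 0 = 0, and there is no ∂_3, so H_2 = 0.

(K is a triangulation of the Möbius band.)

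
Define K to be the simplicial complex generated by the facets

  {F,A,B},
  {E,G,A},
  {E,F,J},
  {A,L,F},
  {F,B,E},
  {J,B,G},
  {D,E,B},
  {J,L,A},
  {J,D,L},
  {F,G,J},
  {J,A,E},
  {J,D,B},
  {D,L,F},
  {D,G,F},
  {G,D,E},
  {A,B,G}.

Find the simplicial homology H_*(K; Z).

Fix the vertex order A < B < D < E < F < G < J < L and write every simplex with vertices in increasing order. Then dim K = 2 and the simplices of K are:

  0-simplices (8): A, B, D, E, F, G, J, L
  1-simplices (24): AB, AE, AF, AG, AJ, AL, BD, BE, BF, BG, BJ, DE, DF, DG, DJ, DL, EF, EG, EJ, FG, FJ, FL, GJ, JL
  2-simplices (16): ABF, ABG, AEG, AEJ, AFL, AJL, BDE, BDJ, BEF, BGJ, DEG, DFG, DFL, DJL, EFJ, FGJ

Hence C_0 ≅ Z^8, C_1 ≅ Z^24, C_2 ≅ Z^16.

∂_1: C_1 → C_0 sends each edge [p,q] (with p < q) to q − p.
As a 8×24 matrix over Z this has rank 7, with invariant factors (1,1,1,1,1,1,1).

The boundary map ∂_2: C_2 → C_1 maps a triangle to the signed sum of its edges. For instance
  ∂AJL = JL − AL + AJ,
  ∂AEJ = EJ − AJ + AE.
The resulting 24×16 matrix has rank 15, and its Smith normal form has invariant factors (1,1,1,1,1,1,1,1,1,1,1,1,1,1,1).

From H_k ≅ ker(∂_k) / im(∂_{k+1}) we obtain:

  H_0: rank C_0 − rank ∂_1 = 8 − 7 = 1, and the invariant factors of ∂_1 are all 1, so H_0 = Z.
  H_1: rank ker ∂_1 − rank ∂_2 = (24 − 7) − 15 = 2, and the invariant factors of ∂_2 are all 1, so H_1 = Z^2.
  H_2: rank ker ∂_2 − rank ∂_3 = (16 − 15) − 0 = 1, and there is no ∂_3, so H_2 = Z.

As a check, the Euler characteristic is 8 − 24 + 16 = 0, which agrees with 1 − 2 + 1 = 0.

H_0 ≅ Z,  H_1 ≅ Z^2,  H_2 ≅ Z.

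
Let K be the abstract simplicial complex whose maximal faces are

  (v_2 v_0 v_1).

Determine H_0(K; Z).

H_0 = Z.

Take the total order v_0 < v_1 < v_2 on the vertex set. Then K (dimension 2) consists of the simplices:

  0-simplices (3): [v_0], [v_1], [v_2]
  1-simplices (3): [v_0,v_1], [v_0,v_2], [v_1,v_2]
  2-simplices (1): [v_0,v_1,v_2]

so the chain groups are C_0 ≅ Z^3, C_1 ≅ Z^3, C_2 ≅ Z^1.

The boundary map ∂_1: C_1 → C_0 is given by ∂[p,q] = [q] − [p]. For instance
  ∂[v_0,v_2] = [v_2] − [v_0].
The 3×3 boundary matrix has rank 2 and Smith normal form diag(1,1).

∂_2: C_2 → C_1 sends each 2-simplex [p,q,r] to [q,r] − [p,r] + [p,q]. For instance
  ∂[v_0,v_1,v_2] = [v_1,v_2] − [v_0,v_2] + [v_0,v_1].
The 3×1 boundary matrix has rank 1 and Smith normal form diag(1).

Computing H_k = (kernel of ∂_k) / (image of ∂_{k+1}):

  H_0: rank C_0 − rank ∂_1 = 3 − 2 = 1, and the invariant factors of ∂_1 are all 1, so H_0 = Z.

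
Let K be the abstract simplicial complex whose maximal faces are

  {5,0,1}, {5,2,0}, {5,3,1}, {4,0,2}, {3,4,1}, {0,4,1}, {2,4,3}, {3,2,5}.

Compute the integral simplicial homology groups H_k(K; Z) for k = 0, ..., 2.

H_0 = Z,  H_1 = 0,  H_2 = Z.

Take the total order 0 < 1 < 2 < 3 < 4 < 5 on the vertex set. Then K (dimension 2) consists of the simplices:

  0-simplices (6): [0], [1], [2], [3], [4], [5]
  1-simplices (12): [0,1], [0,2], [0,4], [0,5], [1,3], [1,4], [1,5], [2,3], [2,4], [2,5], [3,4], [3,5]
  2-simplices (8): [0,1,4], [0,1,5], [0,2,4], [0,2,5], [1,3,4], [1,3,5], [2,3,4], [2,3,5]

so the chain groups are C_0 ≅ Z^6, C_1 ≅ Z^12, C_2 ≅ Z^8.

Boundary ∂_1: C_1 → C_0 is given by ∂[p,q] = [q] − [p]. For instance
  ∂[2,4] = [4] − [2].
The resulting 6×12 matrix has rank 5, and its Smith normal form has invariant factors (1,1,1,1,1).

Boundary ∂_2: C_2 → C_1 maps a triangle to the signed sum of its edges. For instance
  ∂[0,2,5] = [2,5] − [0,5] + [0,2],
  ∂[0,1,4] = [1,4] − [0,4] + [0,1].
The resulting 12×8 matrix has rank 7, and its Smith normal form has invariant factors (1,1,1,1,1,1,1).

Computing H_k = (kernel of ∂_k) / (image of ∂_{k+1}):

  H_0: rank C_0 − rank ∂_1 = 6 − 5 = 1, and the invariant factors of ∂_1 are all 1, so H_0 = Z.
  H_1: rank ker ∂_1 − rank ∂_2 = (12 − 5) − 7 = 0, and the invariant factors of ∂_2 are all 1, so H_1 = 0.
  H_2: rank ker ∂_2 − rank ∂_3 = (8 − 7) − 0 = 1, and there is no ∂_3, so H_2 = Z.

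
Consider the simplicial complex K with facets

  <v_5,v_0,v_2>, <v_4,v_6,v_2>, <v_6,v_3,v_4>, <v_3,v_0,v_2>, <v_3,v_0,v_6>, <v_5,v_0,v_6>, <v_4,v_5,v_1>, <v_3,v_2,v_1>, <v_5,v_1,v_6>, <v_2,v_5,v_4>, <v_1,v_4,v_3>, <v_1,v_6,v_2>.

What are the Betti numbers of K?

K has 7 vertices, 18 edges, 12 triangles.
rank ∂_0 = 0, rank ∂_1 = 6 ⇒ b_0 = 7 − 0 − 6 = 1; all invariant factors of ∂_1 are 1 so no torsion. So H_0 ≅ Z.
rank ∂_1 = 6, rank ∂_2 = 12 ⇒ b_1 = 18 − 6 − 12 = 0; ∂_2 has invariant factor(s) [2] giving torsion. So H_1 ≅ Z/2.
rank ∂_2 = 12, rank ∂_3 = 0 ⇒ b_2 = 12 − 12 − 0 = 0. So H_2 ≅ 0.

b_0 = 1, b_1 = 0, b_2 = 0.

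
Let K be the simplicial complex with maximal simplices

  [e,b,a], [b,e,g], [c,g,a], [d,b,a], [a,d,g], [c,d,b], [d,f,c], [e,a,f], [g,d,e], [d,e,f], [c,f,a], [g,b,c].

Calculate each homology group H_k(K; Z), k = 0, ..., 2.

Fix the vertex order a < b < c < d < e < f < g and write every simplex with vertices in increasing order. Then dim K = 2 and the simplices of K are:

  0-simplices (7): a, b, c, d, e, f, g
  1-simplices (18): ab, ac, ad, ae, af, ag, bc, bd, be, bg, cd, cf, cg, de, df, dg, ef, eg
  2-simplices (12): abd, abe, acf, acg, adg, aef, bcd, bcg, beg, cdf, def, deg

Hence C_0 ≅ Z^7, C_1 ≅ Z^18, C_2 ≅ Z^12.

∂_1: C_1 → C_0 is given by ∂[p,q] = [q] − [p]. For instance
  ∂df = f − d.
The 7×18 boundary matrix has rank 6 and Smith normal form diag(1,1,1,1,1,1).

The boundary map ∂_2: C_2 → C_1 acts by ∂[p,q,r] = [q,r] − [p,r] + [p,q]. For instance
  ∂cdf = df − cf + cd,
  ∂abd = bd − ad + ab.
The resulting 18×12 matrix has rank 12, and its Smith normal form has invariant factors (1,1,1,1,1,1,1,1,1,1,1,2).

Now H_k = ker ∂_k / im ∂_{k+1}, so:

  H_0: rank C_0 − rank ∂_1 = 7 − 6 = 1, and the invariant factors of ∂_1 are all 1, so H_0 ≅ Z.
  H_1: rank ker ∂_1 − rank ∂_2 = (18 − 6) − 12 = 0, and ∂_2 has invariant factor 2 > 1, so H_1 ≅ Z/2.
  H_2: rank ker ∂_2 − rank ∂_3 = (12 − 12) − 0 = 0, and there is no ∂_3, so H_2 ≅ 0.

(K is a triangulation of the real projective plane RP^2.)

H_0 ≅ Z,  H_1 ≅ Z/2,  H_2 = 0.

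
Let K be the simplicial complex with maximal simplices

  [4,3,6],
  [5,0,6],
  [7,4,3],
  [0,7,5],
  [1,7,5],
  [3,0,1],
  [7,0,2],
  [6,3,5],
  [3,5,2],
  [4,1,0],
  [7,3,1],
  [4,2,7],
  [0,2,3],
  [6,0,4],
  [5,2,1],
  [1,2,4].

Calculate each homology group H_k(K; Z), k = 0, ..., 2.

Take the total order 0 < 1 < 2 < 3 < 4 < 5 < 6 < 7 on the vertex set. Then K (dimension 2) consists of the simplices:

  0-simplices (8): [0], [1], [2], [3], [4], [5], [6], [7]
  1-simplices (24): (24 of them)
  2-simplices (16): [0,1,3], [0,1,4], [0,2,3], [0,2,7], [0,4,6], [0,5,6], [0,5,7], [1,2,4], [1,2,5], [1,3,7], [1,5,7], [2,3,5], [2,4,7], [3,4,6], [3,4,7], [3,5,6]

giving chain groups C_0 ≅ Z^8, C_1 ≅ Z^24, C_2 ≅ Z^16.

The boundary map ∂_1: C_1 → C_0 sends each edge [p,q] (with p < q) to q − p.
This gives a 8×24 integer matrix of rank 7; reducing to Smith normal form yields diagonal entries (1,1,1,1,1,1,1).

The boundary map ∂_2: C_2 → C_1 acts by ∂[p,q,r] = [q,r] − [p,r] + [p,q]. For instance
  ∂[1,2,5] = [2,5] − [1,5] + [1,2],
  ∂[2,4,7] = [4,7] − [2,7] + [2,4].
The resulting 24×16 matrix has rank 15, and its Smith normal form has invariant factors (1,1,1,1,1,1,1,1,1,1,1,1,1,1,1).

Now H_k = ker ∂_k / im ∂_{k+1}, so:

  H_0: rank C_0 − rank ∂_1 = 8 − 7 = 1, and the invariant factors of ∂_1 are all 1, so H_0 ≅ Z.
  H_1: rank ker ∂_1 − rank ∂_2 = (24 − 7) − 15 = 2, and the invariant factors of ∂_2 are all 1, so H_1 ≅ Z^2.
  H_2: rank ker ∂_2 − rank ∂_3 = (16 − 15) − 0 = 1, and there is no ∂_3, so H_2 ≅ Z.

As a check, the Euler characteristic is 8 − 24 + 16 = 0, which agrees with 1 − 2 + 1 = 0.

H_0 ≅ Z,  H_1 ≅ Z^2,  H_2 ≅ Z.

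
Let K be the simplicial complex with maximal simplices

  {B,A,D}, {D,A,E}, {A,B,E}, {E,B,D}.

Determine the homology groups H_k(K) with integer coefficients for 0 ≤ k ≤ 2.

Order the vertices as A < B < D < E. Listing each simplex with vertices in this order, K has dimension 2 with simplices:

  0-simplices (4): A, B, D, E
  1-simplices (6): AB, AD, AE, BD, BE, DE
  2-simplices (4): ABD, ABE, ADE, BDE

Hence C_0 ≅ Z^4, C_1 ≅ Z^6, C_2 ≅ Z^4.

The boundary map ∂_1: C_1 → C_0 is given by ∂[p,q] = [q] − [p]. For instance
  ∂DE = E − D.
The 4×6 boundary matrix has rank 3 and Smith normal form diag(1,1,1).

Boundary ∂_2: C_2 → C_1 acts by ∂[p,q,r] = [q,r] − [p,r] + [p,q]. For instance
  ∂ABD = BD − AD + AB,
  ∂BDE = DE − BE + BD.
The 6×4 boundary matrix has rank 3 and Smith normal form diag(1,1,1).

Reading off H_k = ker ∂_k / im ∂_{k+1}:

  H_0: rank C_0 − rank ∂_1 = 4 − 3 = 1, and the invariant factors of ∂_1 are all 1, so H_0 ≅ Z.
  H_1: rank ker ∂_1 − rank ∂_2 = (6 − 3) − 3 = 0, and the invariant factors of ∂_2 are all 1, so H_1 ≅ 0.
  H_2: rank ker ∂_2 − rank ∂_3 = (4 − 3) − 0 = 1, and there is no ∂_3, so H_2 ≅ Z.

As a check, the Euler characteristic is 4 − 6 + 4 = 2, which agrees with 1 − 0 + 1 = 2.
(K is a triangulation of the 2-sphere S^2.)

H_0 ≅ Z,  H_1 = 0,  H_2 ≅ Z.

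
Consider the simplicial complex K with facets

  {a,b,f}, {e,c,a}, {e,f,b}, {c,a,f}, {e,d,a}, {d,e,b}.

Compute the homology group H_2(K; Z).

Fix the vertex order a < b < c < d < e < f and write every simplex with vertices in increasing order. Then dim K = 2 and the simplices of K are:

  0-simplices (6): a, b, c, d, e, f
  1-simplices (12): ab, ac, ad, ae, af, bd, be, bf, ce, cf, de, ef
  2-simplices (6): abf, ace, acf, ade, bde, bef

so the chain groups are C_0 ≅ Z^6, C_1 ≅ Z^12, C_2 ≅ Z^6.

The boundary map ∂_1: C_1 → C_0 is given by ∂[p,q] = [q] − [p]. For instance
  ∂be = e − b.
The resulting 6×12 matrix has rank 5, and its Smith normal form has invariant factors (1,1,1,1,1).

∂_2: C_2 → C_1 sends each 2-simplex [p,q,r] to [q,r] − [p,r] + [p,q]. For instance
  ∂abf = bf − af + ab,
  ∂ace = ce − ae + ac.
The 12×6 boundary matrix has rank 6 and Smith normal form diag(1,1,1,1,1,1).

From H_k ≅ ker(∂_k) / im(∂_{k+1}) we obtain:

  H_2: rank ker ∂_2 − rank ∂_3 = (6 − 6) − 0 = 0, and there is no ∂_3, so H_2 ≅ 0.

H_2 = 0.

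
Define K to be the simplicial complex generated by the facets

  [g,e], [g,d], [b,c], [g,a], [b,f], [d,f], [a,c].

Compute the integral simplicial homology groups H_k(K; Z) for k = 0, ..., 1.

Order the vertices as a < b < c < d < e < f < g. Listing each simplex with vertices in this order, K has dimension 1 with simplices:

  0-simplices (7): a, b, c, d, e, f, g
  1-simplices (7): ac, ag, bc, bf, df, dg, eg

Hence C_0 ≅ Z^7, C_1 ≅ Z^7.

The boundary map ∂_1: C_1 → C_0 sends each edge [p,q] (with p < q) to q − p. For instance
  ∂df = f − d.
This gives a 7×7 integer matrix of rank 6; reducing to Smith normal form yields diagonal entries (1,1,1,1,1,1).

Now H_k = ker ∂_k / im ∂_{k+1}, so:

  H_0: rank C_0 − rank ∂_1 = 7 − 6 = 1, and the invariant factors of ∂_1 are all 1, so H_0 ≅ Z.
  H_1: rank ker ∂_1 − rank ∂_2 = (7 − 6) − 0 = 1, and there is no ∂_2, so H_1 ≅ Z.

As a check, the Euler characteristic is 7 − 7 = 0, which agrees with 1 − 1 = 0.

H_0 ≅ Z,  H_1 ≅ Z.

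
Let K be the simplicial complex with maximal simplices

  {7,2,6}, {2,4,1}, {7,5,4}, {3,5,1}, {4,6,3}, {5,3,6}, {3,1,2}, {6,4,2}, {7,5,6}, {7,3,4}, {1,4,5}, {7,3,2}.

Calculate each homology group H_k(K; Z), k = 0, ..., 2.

H_0 ≅ Z,  H_1 ≅ Z/2,  H_2 = 0.

We work with the vertex ordering 1 < 2 < 3 < 4 < 5 < 6 < 7. The simplices of K, each written with vertices in increasing order, are:

  0-simplices (7): [1], [2], [3], [4], [5], [6], [7]
  1-simplices (18): [1,2], [1,3], [1,4], [1,5], [2,3], [2,4], [2,6], [2,7], [3,4], [3,5], [3,6], [3,7], [4,5], [4,6], [4,7], [5,6], [5,7], [6,7]
  2-simplices (12): [1,2,3], [1,2,4], [1,3,5], [1,4,5], [2,3,7], [2,4,6], [2,6,7], [3,4,6], [3,4,7], [3,5,6], [4,5,7], [5,6,7]

so the chain groups are C_0 ≅ Z^7, C_1 ≅ Z^18, C_2 ≅ Z^12.

Boundary ∂_1: C_1 → C_0 is given by ∂[p,q] = [q] − [p]. For instance
  ∂[2,3] = [3] − [2].
The 7×18 boundary matrix has rank 6 and Smith normal form diag(1,1,1,1,1,1).

∂_2: C_2 → C_1 sends each 2-simplex [p,q,r] to [q,r] − [p,r] + [p,q]. For instance
  ∂[1,3,5] = [3,5] − [1,5] + [1,3],
  ∂[3,5,6] = [5,6] − [3,6] + [3,5].
The 18×12 boundary matrix has rank 12 and Smith normal form diag(1,1,1,1,1,1,1,1,1,1,1,2).

Computing H_k = (kernel of ∂_k) / (image of ∂_{k+1}):

  H_0: rank C_0 − rank ∂_1 = 7 − 6 = 1, and the invariant factors of ∂_1 are all 1, so H_0 ≅ Z.
  H_1: rank ker ∂_1 − rank ∂_2 = (18 − 6) − 12 = 0, and ∂_2 has invariant factor 2 > 1, so H_1 ≅ Z/2.
  H_2: rank ker ∂_2 − rank ∂_3 = (12 − 12) − 0 = 0, and there is no ∂_3, so H_2 ≅ 0.

As a check, the Euler characteristic is 7 − 18 + 12 = 1, which agrees with 1 − 0 + 0 = 1.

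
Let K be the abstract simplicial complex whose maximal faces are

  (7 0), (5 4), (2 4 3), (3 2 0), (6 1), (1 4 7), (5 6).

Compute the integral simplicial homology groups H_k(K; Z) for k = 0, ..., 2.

H_0 = Z,  H_1 = Z^2,  H_2 = 0.

Fix the vertex order 0 < 1 < 2 < 3 < 4 < 5 < 6 < 7 and write every simplex with vertices in increasing order. Then dim K = 2 and the simplices of K are:

  0-simplices (8): [0], [1], [2], [3], [4], [5], [6], [7]
  1-simplices (12): [0,2], [0,3], [0,7], [1,4], [1,6], [1,7], [2,3], [2,4], [3,4], [4,5], [4,7], [5,6]
  2-simplices (3): [0,2,3], [1,4,7], [2,3,4]

Hence C_0 ≅ Z^8, C_1 ≅ Z^12, C_2 ≅ Z^3.

The boundary map ∂_1: C_1 → C_0 sends each edge [p,q] (with p < q) to q − p. For instance
  ∂[5,6] = [6] − [5].
As a 8×12 matrix over Z this has rank 7, with invariant factors (1,1,1,1,1,1,1).

The boundary map ∂_2: C_2 → C_1 sends each 2-simplex [p,q,r] to [q,r] − [p,r] + [p,q]. For instance
  ∂[0,2,3] = [2,3] − [0,3] + [0,2],
  ∂[2,3,4] = [3,4] − [2,4] + [2,3].
The 12×3 boundary matrix has rank 3 and Smith normal form diag(1,1,1).

From H_k ≅ ker(∂_k) / im(∂_{k+1}) we obtain:

  H_0: rank C_0 − rank ∂_1 = 8 − 7 = 1, and the invariant factors of ∂_1 are all 1, so H_0 ≅ Z.
  H_1: rank ker ∂_1 − rank ∂_2 = (12 − 7) − 3 = 2, and the invariant factors of ∂_2 are all 1, so H_1 ≅ Z^2.
  H_2: rank ker ∂_2 − rank ∂_3 = (3 − 3) − 0 = 0, and there is no ∂_3, so H_2 ≅ 0.

As a check, the Euler characteristic is 8 − 12 + 3 = -1, which agrees with 1 − 2 + 0 = -1.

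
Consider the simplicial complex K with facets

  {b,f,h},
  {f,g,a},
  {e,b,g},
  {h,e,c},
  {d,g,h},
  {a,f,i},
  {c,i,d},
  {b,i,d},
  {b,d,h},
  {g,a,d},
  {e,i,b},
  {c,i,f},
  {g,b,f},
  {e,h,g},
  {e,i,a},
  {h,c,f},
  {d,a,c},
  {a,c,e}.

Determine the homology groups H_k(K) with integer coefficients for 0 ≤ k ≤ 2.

K has 9 vertices, 27 edges, 18 triangles.
rank ∂_0 = 0, rank ∂_1 = 8 ⇒ b_0 = 9 − 0 − 8 = 1; all invariant factors of ∂_1 are 1 so no torsion. So H_0 = Z.
rank ∂_1 = 8, rank ∂_2 = 18 ⇒ b_1 = 27 − 8 − 18 = 1; ∂_2 has invariant factor(s) [2] giving torsion. So H_1 = Z ⊕ Z/2.
rank ∂_2 = 18, rank ∂_3 = 0 ⇒ b_2 = 18 − 18 − 0 = 0. So H_2 = 0.

H_0 ≅ Z,  H_1 ≅ Z ⊕ Z/2,  H_2 = 0.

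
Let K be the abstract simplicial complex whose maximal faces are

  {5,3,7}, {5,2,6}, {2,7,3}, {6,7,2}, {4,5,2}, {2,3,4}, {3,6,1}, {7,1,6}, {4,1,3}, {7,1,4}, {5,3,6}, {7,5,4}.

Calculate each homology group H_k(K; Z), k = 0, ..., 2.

Fix the vertex order 1 < 2 < 3 < 4 < 5 < 6 < 7 and write every simplex with vertices in increasing order. Then dim K = 2 and the simplices of K are:

  0-simplices (7): [1], [2], [3], [4], [5], [6], [7]
  1-simplices (18): [1,3], [1,4], [1,6], [1,7], [2,3], [2,4], [2,5], [2,6], [2,7], [3,4], [3,5], [3,6], [3,7], [4,5], [4,7], [5,6], [5,7], [6,7]
  2-simplices (12): [1,3,4], [1,3,6], [1,4,7], [1,6,7], [2,3,4], [2,3,7], [2,4,5], [2,5,6], [2,6,7], [3,5,6], [3,5,7], [4,5,7]

Hence C_0 ≅ Z^7, C_1 ≅ Z^18, C_2 ≅ Z^12.

Boundary ∂_1: C_1 → C_0 maps an edge to its endpoints' difference, ∂[p,q] = q − p. For instance
  ∂[2,6] = [6] − [2].
As a 7×18 matrix over Z this has rank 6, with invariant factors (1,1,1,1,1,1).

The boundary map ∂_2: C_2 → C_1 maps a triangle to the signed sum of its edges. For instance
  ∂[1,3,4] = [3,4] − [1,4] + [1,3],
  ∂[2,4,5] = [4,5] − [2,5] + [2,4].
This gives a 18×12 integer matrix of rank 12; reducing to Smith normal form yields diagonal entries (1,1,1,1,1,1,1,1,1,1,1,2).

From H_k ≅ ker(∂_k) / im(∂_{k+1}) we obtain:

  H_0: rank C_0 − rank ∂_1 = 7 − 6 = 1, and the invariant factors of ∂_1 are all 1, so H_0 ≅ Z.
  H_1: rank ker ∂_1 − rank ∂_2 = (18 − 6) − 12 = 0, and ∂_2 has invariant factor 2 > 1, so H_1 ≅ Z/2Z.
  H_2: rank ker ∂_2 − rank ∂_3 = (12 − 12) − 0 = 0, and there is no ∂_3, so H_2 ≅ 0.

As a check, the Euler characteristic is 7 − 18 + 12 = 1, which agrees with 1 − 0 + 0 = 1.

H_0 ≅ Z,  H_1 ≅ Z/2Z,  H_2 = 0.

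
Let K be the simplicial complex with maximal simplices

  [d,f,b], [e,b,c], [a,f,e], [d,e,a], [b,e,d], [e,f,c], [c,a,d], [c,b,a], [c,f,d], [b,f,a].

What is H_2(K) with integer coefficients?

H_2 ≅ 0.

Order the vertices as a < b < c < d < e < f. Listing each simplex with vertices in this order, K has dimension 2 with simplices:

  0-simplices (6): a, b, c, d, e, f
  1-simplices (15): ab, ac, ad, ae, af, bc, bd, be, bf, cd, ce, cf, de, df, ef
  2-simplices (10): abc, abf, acd, ade, aef, bce, bde, bdf, cdf, cef

giving chain groups C_0 ≅ Z^6, C_1 ≅ Z^15, C_2 ≅ Z^10.

∂_1: C_1 → C_0 maps an edge to its endpoints' difference, ∂[p,q] = q − p.
As a 6×15 matrix over Z this has rank 5, with invariant factors (1,1,1,1,1).

∂_2: C_2 → C_1 acts by ∂[p,q,r] = [q,r] − [p,r] + [p,q]. For instance
  ∂cef = ef − cf + ce,
  ∂cdf = df − cf + cd.
The 15×10 boundary matrix has rank 10 and Smith normal form diag(1,1,1,1,1,1,1,1,1,2).

Reading off H_k = ker ∂_k / im ∂_{k+1}:

  H_2: rank ker ∂_2 − rank ∂_3 = (10 − 10) − 0 = 0, and there is no ∂_3, so H_2 ≅ 0.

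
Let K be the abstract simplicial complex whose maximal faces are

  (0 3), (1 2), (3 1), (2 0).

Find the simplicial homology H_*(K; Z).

K has 4 vertices, 4 edges.
rank ∂_0 = 0, rank ∂_1 = 3 ⇒ b_0 = 4 − 0 − 3 = 1; all invariant factors of ∂_1 are 1 so no torsion. So H_0 = Z.
rank ∂_1 = 3, rank ∂_2 = 0 ⇒ b_1 = 4 − 3 − 0 = 1. So H_1 = Z.

H_0 = Z,  H_1 = Z.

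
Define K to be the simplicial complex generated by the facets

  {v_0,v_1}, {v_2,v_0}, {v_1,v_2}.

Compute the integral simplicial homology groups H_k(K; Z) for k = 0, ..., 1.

Take the total order v_0 < v_1 < v_2 on the vertex set. Then K (dimension 1) consists of the simplices:

  0-simplices (3): [v_0], [v_1], [v_2]
  1-simplices (3): [v_0,v_1], [v_0,v_2], [v_1,v_2]

Hence C_0 ≅ Z^3, C_1 ≅ Z^3.

The boundary map ∂_1: C_1 → C_0 is given by ∂[p,q] = [q] − [p]. For instance
  ∂[v_0,v_1] = [v_1] − [v_0].
As a 3×3 matrix over Z this has rank 2, with invariant factors (1,1).

Now H_k = ker ∂_k / im ∂_{k+1}, so:

  H_0: rank C_0 − rank ∂_1 = 3 − 2 = 1, and the invariant factors of ∂_1 are all 1, so H_0 ≅ Z.
  H_1: rank ker ∂_1 − rank ∂_2 = (3 − 2) − 0 = 1, and there is no ∂_2, so H_1 ≅ Z.

As a check, the Euler characteristic is 3 − 3 = 0, which agrees with 1 − 1 = 0.

H_0 = Z,  H_1 = Z.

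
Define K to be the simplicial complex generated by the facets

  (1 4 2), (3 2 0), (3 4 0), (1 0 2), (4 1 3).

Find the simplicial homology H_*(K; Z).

We work with the vertex ordering 0 < 1 < 2 < 3 < 4. The simplices of K, each written with vertices in increasing order, are:

  0-simplices (5): [0], [1], [2], [3], [4]
  1-simplices (10): [0,1], [0,2], [0,3], [0,4], [1,2], [1,3], [1,4], [2,3], [2,4], [3,4]
  2-simplices (5): [0,1,2], [0,2,3], [0,3,4], [1,2,4], [1,3,4]

Hence C_0 ≅ Z^5, C_1 ≅ Z^10, C_2 ≅ Z^5.

Boundary ∂_1: C_1 → C_0 sends each edge [p,q] (with p < q) to q − p. For instance
  ∂[2,4] = [4] − [2].
The resulting 5×10 matrix has rank 4, and its Smith normal form has invariant factors (1,1,1,1).

The boundary map ∂_2: C_2 → C_1 maps a triangle to the signed sum of its edges. For instance
  ∂[0,3,4] = [3,4] − [0,4] + [0,3],
  ∂[0,2,3] = [2,3] − [0,3] + [0,2].
The 10×5 boundary matrix has rank 5 and Smith normal form diag(1,1,1,1,1).

Reading off H_k = ker ∂_k / im ∂_{k+1}:

  H_0: rank C_0 − rank ∂_1 = 5 − 4 = 1, and the invariant factors of ∂_1 are all 1, so H_0 ≅ Z.
  H_1: rank ker ∂_1 − rank ∂_2 = (10 − 4) − 5 = 1, and the invariant factors of ∂_2 are all 1, so H_1 ≅ Z.
  H_2: rank ker ∂_2 − rank ∂_3 = (5 − 5) − 0 = 0, and there is no ∂_3, so H_2 ≅ 0.

(K is a triangulation of the Möbius band.)

H_0 ≅ Z,  H_1 ≅ Z,  H_2 = 0.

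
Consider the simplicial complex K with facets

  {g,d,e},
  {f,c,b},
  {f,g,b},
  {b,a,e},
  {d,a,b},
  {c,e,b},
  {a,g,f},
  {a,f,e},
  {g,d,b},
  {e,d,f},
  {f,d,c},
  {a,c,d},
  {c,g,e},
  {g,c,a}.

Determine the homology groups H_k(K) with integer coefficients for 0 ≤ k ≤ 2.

Fix the vertex order a < b < c < d < e < f < g and write every simplex with vertices in increasing order. Then dim K = 2 and the simplices of K are:

  0-simplices (7): a, b, c, d, e, f, g
  1-simplices (21): ab, ac, ad, ae, af, ag, bc, bd, be, bf, bg, cd, ce, cf, cg, de, df, dg, ef, eg, fg
  2-simplices (14): abd, abe, acd, acg, aef, afg, bce, bcf, bdg, bfg, cdf, ceg, def, deg

so the chain groups are C_0 ≅ Z^7, C_1 ≅ Z^21, C_2 ≅ Z^14.

The boundary map ∂_1: C_1 → C_0 maps an edge to its endpoints' difference, ∂[p,q] = q − p. For instance
  ∂bf = f − b.
As a 7×21 matrix over Z this has rank 6, with invariant factors (1,1,1,1,1,1).

Boundary ∂_2: C_2 → C_1 acts by ∂[p,q,r] = [q,r] − [p,r] + [p,q]. For instance
  ∂afg = fg − ag + af,
  ∂bcf = cf − bf + bc.
The resulting 21×14 matrix has rank 13, and its Smith normal form has invariant factors (1,1,1,1,1,1,1,1,1,1,1,1,1).

Reading off H_k = ker ∂_k / im ∂_{k+1}:

  H_0: rank C_0 − rank ∂_1 = 7 − 6 = 1, and the invariant factors of ∂_1 are all 1, so H_0 = Z.
  H_1: rank ker ∂_1 − rank ∂_2 = (21 − 6) − 13 = 2, and the invariant factors of ∂_2 are all 1, so H_1 = Z^2.
  H_2: rank ker ∂_2 − rank ∂_3 = (14 − 13) − 0 = 1, and there is no ∂_3, so H_2 = Z.

As a check, the Euler characteristic is 7 − 21 + 14 = 0, which agrees with 1 − 2 + 1 = 0.
(K is a triangulation of the torus T^2.)

H_0 = Z,  H_1 = Z^2,  H_2 = Z.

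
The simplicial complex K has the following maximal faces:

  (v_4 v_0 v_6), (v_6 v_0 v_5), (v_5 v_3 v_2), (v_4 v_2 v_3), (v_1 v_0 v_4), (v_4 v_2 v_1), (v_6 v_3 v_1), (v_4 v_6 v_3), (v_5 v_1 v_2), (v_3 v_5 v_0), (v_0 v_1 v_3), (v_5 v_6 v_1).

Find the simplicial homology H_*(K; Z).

K has 7 vertices, 18 edges, 12 triangles.
rank ∂_0 = 0, rank ∂_1 = 6 ⇒ b_0 = 7 − 0 − 6 = 1; all invariant factors of ∂_1 are 1 so no torsion. So H_0 = Z.
rank ∂_1 = 6, rank ∂_2 = 12 ⇒ b_1 = 18 − 6 − 12 = 0; ∂_2 has invariant factor(s) [2] giving torsion. So H_1 = Z/2Z.
rank ∂_2 = 12, rank ∂_3 = 0 ⇒ b_2 = 12 − 12 − 0 = 0. So H_2 = 0.

H_0 ≅ Z,  H_1 ≅ Z/2Z,  H_2 = 0.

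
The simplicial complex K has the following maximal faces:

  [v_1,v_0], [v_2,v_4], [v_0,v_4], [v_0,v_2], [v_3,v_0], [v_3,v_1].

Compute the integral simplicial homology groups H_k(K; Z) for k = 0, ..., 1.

H_0 ≅ Z,  H_1 ≅ Z^2.

Order the vertices as v_0 < v_1 < v_2 < v_3 < v_4. Listing each simplex with vertices in this order, K has dimension 1 with simplices:

  0-simplices (5): [v_0], [v_1], [v_2], [v_3], [v_4]
  1-simplices (6): [v_0,v_1], [v_0,v_2], [v_0,v_3], [v_0,v_4], [v_1,v_3], [v_2,v_4]

so the chain groups are C_0 ≅ Z^5, C_1 ≅ Z^6.

The boundary map ∂_1: C_1 → C_0 maps an edge to its endpoints' difference, ∂[p,q] = q − p.
As a 5×6 matrix over Z this has rank 4, with invariant factors (1,1,1,1).

Now H_k = ker ∂_k / im ∂_{k+1}, so:

  H_0: rank C_0 − rank ∂_1 = 5 − 4 = 1, and the invariant factors of ∂_1 are all 1, so H_0 ≅ Z.
  H_1: rank ker ∂_1 − rank ∂_2 = (6 − 4) − 0 = 2, and there is no ∂_2, so H_1 ≅ Z^2.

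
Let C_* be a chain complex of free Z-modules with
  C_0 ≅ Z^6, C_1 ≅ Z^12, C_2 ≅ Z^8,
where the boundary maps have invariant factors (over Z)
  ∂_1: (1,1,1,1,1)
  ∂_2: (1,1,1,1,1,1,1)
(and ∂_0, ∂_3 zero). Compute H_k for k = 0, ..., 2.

H_0: b_0 = 6 − 0 − 5 = 1; torsion from ∂_1 factors > 1: none. So H_0 = Z.
H_1: b_1 = 12 − 5 − 7 = 0; torsion from ∂_2 factors > 1: none. So H_1 = 0.
H_2: b_2 = 8 − 7 − 0 = 1; torsion from ∂_3 factors > 1: none. So H_2 = Z.

H_0 = Z,  H_1 = 0,  H_2 = Z.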